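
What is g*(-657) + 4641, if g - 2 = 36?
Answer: -20325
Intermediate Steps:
g = 38 (g = 2 + 36 = 38)
g*(-657) + 4641 = 38*(-657) + 4641 = -24966 + 4641 = -20325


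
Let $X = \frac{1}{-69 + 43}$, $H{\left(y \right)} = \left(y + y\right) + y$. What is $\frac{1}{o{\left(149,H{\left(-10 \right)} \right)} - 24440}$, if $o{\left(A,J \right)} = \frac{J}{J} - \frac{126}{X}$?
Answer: $- \frac{1}{21163} \approx -4.7252 \cdot 10^{-5}$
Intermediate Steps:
$H{\left(y \right)} = 3 y$ ($H{\left(y \right)} = 2 y + y = 3 y$)
$X = - \frac{1}{26}$ ($X = \frac{1}{-26} = - \frac{1}{26} \approx -0.038462$)
$o{\left(A,J \right)} = 3277$ ($o{\left(A,J \right)} = \frac{J}{J} - \frac{126}{- \frac{1}{26}} = 1 - -3276 = 1 + 3276 = 3277$)
$\frac{1}{o{\left(149,H{\left(-10 \right)} \right)} - 24440} = \frac{1}{3277 - 24440} = \frac{1}{-21163} = - \frac{1}{21163}$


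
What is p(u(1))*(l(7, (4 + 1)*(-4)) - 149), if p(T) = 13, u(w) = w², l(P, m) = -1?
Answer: -1950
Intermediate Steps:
p(u(1))*(l(7, (4 + 1)*(-4)) - 149) = 13*(-1 - 149) = 13*(-150) = -1950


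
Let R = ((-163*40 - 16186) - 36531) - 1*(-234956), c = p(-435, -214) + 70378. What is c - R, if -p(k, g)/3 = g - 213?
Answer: -104060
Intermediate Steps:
p(k, g) = 639 - 3*g (p(k, g) = -3*(g - 213) = -3*(-213 + g) = 639 - 3*g)
c = 71659 (c = (639 - 3*(-214)) + 70378 = (639 + 642) + 70378 = 1281 + 70378 = 71659)
R = 175719 (R = ((-6520 - 16186) - 36531) + 234956 = (-22706 - 36531) + 234956 = -59237 + 234956 = 175719)
c - R = 71659 - 1*175719 = 71659 - 175719 = -104060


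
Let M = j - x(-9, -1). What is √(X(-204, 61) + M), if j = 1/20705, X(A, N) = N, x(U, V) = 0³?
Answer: 3*√2905615470/20705 ≈ 7.8102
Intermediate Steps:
x(U, V) = 0
j = 1/20705 ≈ 4.8298e-5
M = 1/20705 (M = 1/20705 - 1*0 = 1/20705 + 0 = 1/20705 ≈ 4.8298e-5)
√(X(-204, 61) + M) = √(61 + 1/20705) = √(1263006/20705) = 3*√2905615470/20705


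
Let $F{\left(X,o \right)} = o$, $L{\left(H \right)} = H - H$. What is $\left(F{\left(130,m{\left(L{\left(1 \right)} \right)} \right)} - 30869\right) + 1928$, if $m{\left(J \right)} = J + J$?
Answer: $-28941$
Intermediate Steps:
$L{\left(H \right)} = 0$
$m{\left(J \right)} = 2 J$
$\left(F{\left(130,m{\left(L{\left(1 \right)} \right)} \right)} - 30869\right) + 1928 = \left(2 \cdot 0 - 30869\right) + 1928 = \left(0 - 30869\right) + 1928 = -30869 + 1928 = -28941$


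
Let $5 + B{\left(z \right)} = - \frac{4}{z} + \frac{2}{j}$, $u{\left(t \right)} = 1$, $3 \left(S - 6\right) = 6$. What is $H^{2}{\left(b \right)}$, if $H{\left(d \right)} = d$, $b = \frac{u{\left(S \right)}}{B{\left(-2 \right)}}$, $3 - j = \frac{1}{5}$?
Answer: $\frac{49}{256} \approx 0.19141$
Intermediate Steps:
$j = \frac{14}{5}$ ($j = 3 - \frac{1}{5} = \frac{14}{5} \approx 2.8$)
$S = 8$ ($S = 6 + \frac{1}{3} \cdot 6 = 6 + 2 = 8$)
$B{\left(z \right)} = - \frac{30}{7} - \frac{4}{z}$ ($B{\left(z \right)} = -5 + \left(- \frac{4}{z} + \frac{2}{\frac{14}{5}}\right) = -5 + \left(- \frac{4}{z} + 2 \cdot \frac{5}{14}\right) = -5 + \left(- \frac{4}{z} + \frac{5}{7}\right) = -5 + \left(\frac{5}{7} - \frac{4}{z}\right) = - \frac{30}{7} - \frac{4}{z}$)
$b = - \frac{7}{16}$ ($b = 1 \frac{1}{- \frac{30}{7} - \frac{4}{-2}} = 1 \frac{1}{- \frac{30}{7} - -2} = 1 \frac{1}{- \frac{30}{7} + 2} = 1 \frac{1}{- \frac{16}{7}} = 1 \left(- \frac{7}{16}\right) = - \frac{7}{16} \approx -0.4375$)
$H^{2}{\left(b \right)} = \left(- \frac{7}{16}\right)^{2} = \frac{49}{256}$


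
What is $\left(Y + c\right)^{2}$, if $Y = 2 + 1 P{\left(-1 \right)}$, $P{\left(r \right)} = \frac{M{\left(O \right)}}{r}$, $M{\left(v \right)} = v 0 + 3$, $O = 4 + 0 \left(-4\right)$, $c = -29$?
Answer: $900$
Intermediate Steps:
$O = 4$ ($O = 4 + 0 = 4$)
$M{\left(v \right)} = 3$ ($M{\left(v \right)} = 0 + 3 = 3$)
$P{\left(r \right)} = \frac{3}{r}$
$Y = -1$ ($Y = 2 + 1 \frac{3}{-1} = 2 + 1 \cdot 3 \left(-1\right) = 2 + 1 \left(-3\right) = 2 - 3 = -1$)
$\left(Y + c\right)^{2} = \left(-1 - 29\right)^{2} = \left(-30\right)^{2} = 900$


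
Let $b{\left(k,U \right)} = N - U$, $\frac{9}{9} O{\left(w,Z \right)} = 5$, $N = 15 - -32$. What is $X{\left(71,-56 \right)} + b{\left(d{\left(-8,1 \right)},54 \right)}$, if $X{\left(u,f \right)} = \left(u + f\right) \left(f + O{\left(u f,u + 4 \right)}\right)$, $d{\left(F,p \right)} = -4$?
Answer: $-772$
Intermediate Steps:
$N = 47$ ($N = 15 + 32 = 47$)
$O{\left(w,Z \right)} = 5$
$X{\left(u,f \right)} = \left(5 + f\right) \left(f + u\right)$ ($X{\left(u,f \right)} = \left(u + f\right) \left(f + 5\right) = \left(f + u\right) \left(5 + f\right) = \left(5 + f\right) \left(f + u\right)$)
$b{\left(k,U \right)} = 47 - U$
$X{\left(71,-56 \right)} + b{\left(d{\left(-8,1 \right)},54 \right)} = \left(\left(-56\right)^{2} + 5 \left(-56\right) + 5 \cdot 71 - 3976\right) + \left(47 - 54\right) = \left(3136 - 280 + 355 - 3976\right) + \left(47 - 54\right) = -765 - 7 = -772$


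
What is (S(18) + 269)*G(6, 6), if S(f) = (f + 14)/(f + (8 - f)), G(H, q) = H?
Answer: 1638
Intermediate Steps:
S(f) = 7/4 + f/8 (S(f) = (14 + f)/8 = (14 + f)*(⅛) = 7/4 + f/8)
(S(18) + 269)*G(6, 6) = ((7/4 + (⅛)*18) + 269)*6 = ((7/4 + 9/4) + 269)*6 = (4 + 269)*6 = 273*6 = 1638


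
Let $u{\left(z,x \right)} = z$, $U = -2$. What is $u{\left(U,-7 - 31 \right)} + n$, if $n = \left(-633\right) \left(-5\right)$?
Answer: $3163$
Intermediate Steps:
$n = 3165$
$u{\left(U,-7 - 31 \right)} + n = -2 + 3165 = 3163$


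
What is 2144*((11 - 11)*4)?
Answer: 0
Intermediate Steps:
2144*((11 - 11)*4) = 2144*(0*4) = 2144*0 = 0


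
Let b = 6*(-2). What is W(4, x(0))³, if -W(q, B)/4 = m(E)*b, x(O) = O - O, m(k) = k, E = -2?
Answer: -884736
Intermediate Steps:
x(O) = 0
b = -12
W(q, B) = -96 (W(q, B) = -(-8)*(-12) = -4*24 = -96)
W(4, x(0))³ = (-96)³ = -884736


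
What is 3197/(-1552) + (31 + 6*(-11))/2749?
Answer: -8842873/4266448 ≈ -2.0727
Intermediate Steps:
3197/(-1552) + (31 + 6*(-11))/2749 = 3197*(-1/1552) + (31 - 66)*(1/2749) = -3197/1552 - 35*1/2749 = -3197/1552 - 35/2749 = -8842873/4266448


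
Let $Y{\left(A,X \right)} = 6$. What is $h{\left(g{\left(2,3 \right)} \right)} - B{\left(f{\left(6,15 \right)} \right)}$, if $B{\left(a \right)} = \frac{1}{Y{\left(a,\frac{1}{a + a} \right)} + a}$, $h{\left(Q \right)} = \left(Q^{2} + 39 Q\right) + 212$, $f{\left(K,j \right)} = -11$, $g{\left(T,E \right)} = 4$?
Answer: $\frac{1921}{5} \approx 384.2$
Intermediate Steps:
$h{\left(Q \right)} = 212 + Q^{2} + 39 Q$
$B{\left(a \right)} = \frac{1}{6 + a}$
$h{\left(g{\left(2,3 \right)} \right)} - B{\left(f{\left(6,15 \right)} \right)} = \left(212 + 4^{2} + 39 \cdot 4\right) - \frac{1}{6 - 11} = \left(212 + 16 + 156\right) - \frac{1}{-5} = 384 - - \frac{1}{5} = 384 + \frac{1}{5} = \frac{1921}{5}$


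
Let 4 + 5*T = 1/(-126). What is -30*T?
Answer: 505/21 ≈ 24.048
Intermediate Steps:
T = -101/126 (T = -⅘ + (⅕)/(-126) = -⅘ + (⅕)*(-1/126) = -⅘ - 1/630 = -101/126 ≈ -0.80159)
-30*T = -30*(-101/126) = 505/21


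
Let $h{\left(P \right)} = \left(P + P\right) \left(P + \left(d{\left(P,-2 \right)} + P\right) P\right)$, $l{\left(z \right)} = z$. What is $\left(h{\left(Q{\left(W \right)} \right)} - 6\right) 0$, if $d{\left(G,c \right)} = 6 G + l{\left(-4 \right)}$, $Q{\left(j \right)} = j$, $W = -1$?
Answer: $0$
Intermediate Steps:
$d{\left(G,c \right)} = -4 + 6 G$ ($d{\left(G,c \right)} = 6 G - 4 = -4 + 6 G$)
$h{\left(P \right)} = 2 P \left(P + P \left(-4 + 7 P\right)\right)$ ($h{\left(P \right)} = \left(P + P\right) \left(P + \left(\left(-4 + 6 P\right) + P\right) P\right) = 2 P \left(P + \left(-4 + 7 P\right) P\right) = 2 P \left(P + P \left(-4 + 7 P\right)\right)$)
$\left(h{\left(Q{\left(W \right)} \right)} - 6\right) 0 = \left(\left(-1\right)^{2} \left(-6 + 14 \left(-1\right)\right) - 6\right) 0 = \left(1 \left(-6 - 14\right) - 6\right) 0 = \left(1 \left(-20\right) - 6\right) 0 = \left(-20 - 6\right) 0 = \left(-26\right) 0 = 0$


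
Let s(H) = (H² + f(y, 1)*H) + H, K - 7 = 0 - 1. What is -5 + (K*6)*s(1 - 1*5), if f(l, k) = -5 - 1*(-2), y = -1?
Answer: 859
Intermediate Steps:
f(l, k) = -3 (f(l, k) = -5 + 2 = -3)
K = 6 (K = 7 + (0 - 1) = 7 - 1 = 6)
s(H) = H² - 2*H (s(H) = (H² - 3*H) + H = H² - 2*H)
-5 + (K*6)*s(1 - 1*5) = -5 + (6*6)*((1 - 1*5)*(-2 + (1 - 1*5))) = -5 + 36*((1 - 5)*(-2 + (1 - 5))) = -5 + 36*(-4*(-2 - 4)) = -5 + 36*(-4*(-6)) = -5 + 36*24 = -5 + 864 = 859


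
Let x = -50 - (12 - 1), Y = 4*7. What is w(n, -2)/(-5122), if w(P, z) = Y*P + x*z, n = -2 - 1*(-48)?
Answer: -705/2561 ≈ -0.27528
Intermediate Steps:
n = 46 (n = -2 + 48 = 46)
Y = 28
x = -61 (x = -50 - 1*11 = -50 - 11 = -61)
w(P, z) = -61*z + 28*P (w(P, z) = 28*P - 61*z = -61*z + 28*P)
w(n, -2)/(-5122) = (-61*(-2) + 28*46)/(-5122) = (122 + 1288)*(-1/5122) = 1410*(-1/5122) = -705/2561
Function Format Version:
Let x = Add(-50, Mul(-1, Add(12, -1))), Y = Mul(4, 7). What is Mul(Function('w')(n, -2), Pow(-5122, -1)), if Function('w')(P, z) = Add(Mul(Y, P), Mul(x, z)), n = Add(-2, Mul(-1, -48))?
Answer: Rational(-705, 2561) ≈ -0.27528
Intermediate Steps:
n = 46 (n = Add(-2, 48) = 46)
Y = 28
x = -61 (x = Add(-50, Mul(-1, 11)) = Add(-50, -11) = -61)
Function('w')(P, z) = Add(Mul(-61, z), Mul(28, P)) (Function('w')(P, z) = Add(Mul(28, P), Mul(-61, z)) = Add(Mul(-61, z), Mul(28, P)))
Mul(Function('w')(n, -2), Pow(-5122, -1)) = Mul(Add(Mul(-61, -2), Mul(28, 46)), Pow(-5122, -1)) = Mul(Add(122, 1288), Rational(-1, 5122)) = Mul(1410, Rational(-1, 5122)) = Rational(-705, 2561)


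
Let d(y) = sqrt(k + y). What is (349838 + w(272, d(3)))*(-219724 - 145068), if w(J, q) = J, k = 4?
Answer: -127717327120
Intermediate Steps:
d(y) = sqrt(4 + y)
(349838 + w(272, d(3)))*(-219724 - 145068) = (349838 + 272)*(-219724 - 145068) = 350110*(-364792) = -127717327120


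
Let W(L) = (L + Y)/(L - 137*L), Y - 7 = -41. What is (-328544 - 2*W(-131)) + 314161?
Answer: -128123599/8908 ≈ -14383.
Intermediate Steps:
Y = -34 (Y = 7 - 41 = -34)
W(L) = -(-34 + L)/(136*L) (W(L) = (L - 34)/(L - 137*L) = (-34 + L)/((-136*L)) = (-34 + L)*(-1/(136*L)) = -(-34 + L)/(136*L))
(-328544 - 2*W(-131)) + 314161 = (-328544 - (34 - 1*(-131))/(68*(-131))) + 314161 = (-328544 - (-1)*(34 + 131)/(68*131)) + 314161 = (-328544 - (-1)*165/(68*131)) + 314161 = (-328544 - 2*(-165/17816)) + 314161 = (-328544 + 165/8908) + 314161 = -2926669787/8908 + 314161 = -128123599/8908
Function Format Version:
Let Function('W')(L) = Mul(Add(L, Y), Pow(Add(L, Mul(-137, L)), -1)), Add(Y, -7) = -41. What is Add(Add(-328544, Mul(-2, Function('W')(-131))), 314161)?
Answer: Rational(-128123599, 8908) ≈ -14383.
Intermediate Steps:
Y = -34 (Y = Add(7, -41) = -34)
Function('W')(L) = Mul(Rational(-1, 136), Pow(L, -1), Add(-34, L)) (Function('W')(L) = Mul(Add(L, -34), Pow(Add(L, Mul(-137, L)), -1)) = Mul(Add(-34, L), Pow(Mul(-136, L), -1)) = Mul(Add(-34, L), Mul(Rational(-1, 136), Pow(L, -1))) = Mul(Rational(-1, 136), Pow(L, -1), Add(-34, L)))
Add(Add(-328544, Mul(-2, Function('W')(-131))), 314161) = Add(Add(-328544, Mul(-2, Mul(Rational(1, 136), Pow(-131, -1), Add(34, Mul(-1, -131))))), 314161) = Add(Add(-328544, Mul(-2, Mul(Rational(1, 136), Rational(-1, 131), Add(34, 131)))), 314161) = Add(Add(-328544, Mul(-2, Mul(Rational(1, 136), Rational(-1, 131), 165))), 314161) = Add(Add(-328544, Mul(-2, Rational(-165, 17816))), 314161) = Add(Add(-328544, Rational(165, 8908)), 314161) = Add(Rational(-2926669787, 8908), 314161) = Rational(-128123599, 8908)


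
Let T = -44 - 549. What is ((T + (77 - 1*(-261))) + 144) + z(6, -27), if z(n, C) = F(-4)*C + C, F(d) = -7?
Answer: 51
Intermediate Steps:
T = -593
z(n, C) = -6*C (z(n, C) = -7*C + C = -6*C)
((T + (77 - 1*(-261))) + 144) + z(6, -27) = ((-593 + (77 - 1*(-261))) + 144) - 6*(-27) = ((-593 + (77 + 261)) + 144) + 162 = ((-593 + 338) + 144) + 162 = (-255 + 144) + 162 = -111 + 162 = 51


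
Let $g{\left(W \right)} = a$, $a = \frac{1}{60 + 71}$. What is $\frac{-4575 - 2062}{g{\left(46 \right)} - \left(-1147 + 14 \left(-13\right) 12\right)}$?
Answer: $- \frac{869447}{436362} \approx -1.9925$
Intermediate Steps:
$a = \frac{1}{131} \approx 0.0076336$
$g{\left(W \right)} = \frac{1}{131}$
$\frac{-4575 - 2062}{g{\left(46 \right)} - \left(-1147 + 14 \left(-13\right) 12\right)} = \frac{-4575 - 2062}{\frac{1}{131} - \left(-1147 + 14 \left(-13\right) 12\right)} = - \frac{6637}{\frac{1}{131} - \left(-1147 - 2184\right)} = - \frac{6637}{\frac{1}{131} + \left(1147 - -2184\right)} = - \frac{6637}{\frac{1}{131} + \left(1147 + 2184\right)} = - \frac{6637}{\frac{1}{131} + 3331} = - \frac{6637}{\frac{436362}{131}} = \left(-6637\right) \frac{131}{436362} = - \frac{869447}{436362}$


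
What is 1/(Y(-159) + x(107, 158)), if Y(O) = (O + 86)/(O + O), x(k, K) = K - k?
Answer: 318/16291 ≈ 0.019520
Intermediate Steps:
Y(O) = (86 + O)/(2*O) (Y(O) = (86 + O)/((2*O)) = (86 + O)*(1/(2*O)) = (86 + O)/(2*O))
1/(Y(-159) + x(107, 158)) = 1/((1/2)*(86 - 159)/(-159) + (158 - 1*107)) = 1/((1/2)*(-1/159)*(-73) + (158 - 107)) = 1/(73/318 + 51) = 1/(16291/318) = 318/16291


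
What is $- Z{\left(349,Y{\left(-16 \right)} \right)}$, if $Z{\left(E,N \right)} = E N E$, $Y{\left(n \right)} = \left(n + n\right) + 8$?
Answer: $2923224$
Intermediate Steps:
$Y{\left(n \right)} = 8 + 2 n$ ($Y{\left(n \right)} = 2 n + 8 = 8 + 2 n$)
$Z{\left(E,N \right)} = N E^{2}$
$- Z{\left(349,Y{\left(-16 \right)} \right)} = - \left(8 + 2 \left(-16\right)\right) 349^{2} = - \left(8 - 32\right) 121801 = - \left(-24\right) 121801 = \left(-1\right) \left(-2923224\right) = 2923224$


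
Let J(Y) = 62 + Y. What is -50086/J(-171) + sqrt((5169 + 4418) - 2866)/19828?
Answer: 50086/109 + sqrt(6721)/19828 ≈ 459.51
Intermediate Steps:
-50086/J(-171) + sqrt((5169 + 4418) - 2866)/19828 = -50086/(62 - 171) + sqrt((5169 + 4418) - 2866)/19828 = -50086/(-109) + sqrt(9587 - 2866)*(1/19828) = -50086*(-1/109) + sqrt(6721)*(1/19828) = 50086/109 + sqrt(6721)/19828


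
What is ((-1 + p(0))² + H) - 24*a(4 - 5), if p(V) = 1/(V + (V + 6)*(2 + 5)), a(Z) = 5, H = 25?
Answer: -165899/1764 ≈ -94.047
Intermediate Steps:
p(V) = 1/(42 + 8*V) (p(V) = 1/(V + (6 + V)*7) = 1/(V + (42 + 7*V)) = 1/(42 + 8*V))
((-1 + p(0))² + H) - 24*a(4 - 5) = ((-1 + 1/(2*(21 + 4*0)))² + 25) - 24*5 = ((-1 + 1/(2*(21 + 0)))² + 25) - 120 = ((-1 + (½)/21)² + 25) - 120 = ((-1 + (½)*(1/21))² + 25) - 120 = ((-1 + 1/42)² + 25) - 120 = ((-41/42)² + 25) - 120 = (1681/1764 + 25) - 120 = 45781/1764 - 120 = -165899/1764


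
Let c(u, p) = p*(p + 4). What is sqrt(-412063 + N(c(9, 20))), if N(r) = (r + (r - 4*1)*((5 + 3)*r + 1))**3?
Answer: sqrt(6116398729846090273) ≈ 2.4731e+9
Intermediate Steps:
c(u, p) = p*(4 + p)
N(r) = (r + (1 + 8*r)*(-4 + r))**3 (N(r) = (r + (r - 4)*(8*r + 1))**3 = (r + (-4 + r)*(1 + 8*r))**3 = (r + (1 + 8*r)*(-4 + r))**3)
sqrt(-412063 + N(c(9, 20))) = sqrt(-412063 - 8*(2 - 4*400*(4 + 20)**2 + 15*(20*(4 + 20)))**3) = sqrt(-412063 - 8*(2 - 4*(20*24)**2 + 15*(20*24))**3) = sqrt(-412063 - 8*(2 - 4*480**2 + 15*480)**3) = sqrt(-412063 - 8*(2 - 4*230400 + 7200)**3) = sqrt(-412063 - 8*(2 - 921600 + 7200)**3) = sqrt(-412063 - 8*(-914398)**3) = sqrt(-412063 - 8*(-764549841230812792)) = sqrt(-412063 + 6116398729846502336) = sqrt(6116398729846090273)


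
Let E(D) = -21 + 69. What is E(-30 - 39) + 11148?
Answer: 11196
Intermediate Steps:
E(D) = 48
E(-30 - 39) + 11148 = 48 + 11148 = 11196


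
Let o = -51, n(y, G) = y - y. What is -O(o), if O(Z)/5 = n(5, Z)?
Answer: 0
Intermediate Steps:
n(y, G) = 0
O(Z) = 0 (O(Z) = 5*0 = 0)
-O(o) = -1*0 = 0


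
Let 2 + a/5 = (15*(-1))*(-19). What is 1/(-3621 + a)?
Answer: -1/2206 ≈ -0.00045331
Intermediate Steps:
a = 1415 (a = -10 + 5*((15*(-1))*(-19)) = -10 + 5*(-15*(-19)) = -10 + 5*285 = -10 + 1425 = 1415)
1/(-3621 + a) = 1/(-3621 + 1415) = 1/(-2206) = -1/2206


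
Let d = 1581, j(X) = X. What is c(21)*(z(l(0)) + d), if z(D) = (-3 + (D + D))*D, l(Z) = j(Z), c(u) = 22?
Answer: 34782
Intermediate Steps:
l(Z) = Z
z(D) = D*(-3 + 2*D) (z(D) = (-3 + 2*D)*D = D*(-3 + 2*D))
c(21)*(z(l(0)) + d) = 22*(0*(-3 + 2*0) + 1581) = 22*(0*(-3 + 0) + 1581) = 22*(0*(-3) + 1581) = 22*(0 + 1581) = 22*1581 = 34782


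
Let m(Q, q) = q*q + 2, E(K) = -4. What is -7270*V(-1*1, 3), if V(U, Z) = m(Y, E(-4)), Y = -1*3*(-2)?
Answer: -130860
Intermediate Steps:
Y = 6 (Y = -3*(-2) = 6)
m(Q, q) = 2 + q² (m(Q, q) = q² + 2 = 2 + q²)
V(U, Z) = 18 (V(U, Z) = 2 + (-4)² = 2 + 16 = 18)
-7270*V(-1*1, 3) = -7270*18 = -130860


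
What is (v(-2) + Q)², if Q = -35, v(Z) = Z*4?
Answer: 1849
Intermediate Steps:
v(Z) = 4*Z
(v(-2) + Q)² = (4*(-2) - 35)² = (-8 - 35)² = (-43)² = 1849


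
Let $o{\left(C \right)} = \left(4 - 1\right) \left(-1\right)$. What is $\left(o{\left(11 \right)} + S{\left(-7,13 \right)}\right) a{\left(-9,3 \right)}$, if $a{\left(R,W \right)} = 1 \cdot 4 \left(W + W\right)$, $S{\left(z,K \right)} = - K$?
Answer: $-384$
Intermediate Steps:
$a{\left(R,W \right)} = 8 W$ ($a{\left(R,W \right)} = 4 \cdot 2 W = 8 W$)
$o{\left(C \right)} = -3$ ($o{\left(C \right)} = 3 \left(-1\right) = -3$)
$\left(o{\left(11 \right)} + S{\left(-7,13 \right)}\right) a{\left(-9,3 \right)} = \left(-3 - 13\right) 8 \cdot 3 = \left(-3 - 13\right) 24 = \left(-16\right) 24 = -384$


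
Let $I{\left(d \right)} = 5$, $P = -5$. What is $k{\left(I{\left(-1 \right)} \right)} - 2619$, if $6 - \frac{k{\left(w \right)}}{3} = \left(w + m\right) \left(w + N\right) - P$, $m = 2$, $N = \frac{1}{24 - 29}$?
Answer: $- \frac{13584}{5} \approx -2716.8$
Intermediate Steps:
$N = - \frac{1}{5}$ ($N = \frac{1}{-5} = - \frac{1}{5} \approx -0.2$)
$k{\left(w \right)} = 3 - 3 \left(2 + w\right) \left(- \frac{1}{5} + w\right)$ ($k{\left(w \right)} = 18 - 3 \left(\left(w + 2\right) \left(w - \frac{1}{5}\right) - -5\right) = 18 - 3 \left(\left(2 + w\right) \left(- \frac{1}{5} + w\right) + 5\right) = 18 - 3 \left(5 + \left(2 + w\right) \left(- \frac{1}{5} + w\right)\right) = 18 - \left(15 + 3 \left(2 + w\right) \left(- \frac{1}{5} + w\right)\right) = 3 - 3 \left(2 + w\right) \left(- \frac{1}{5} + w\right)$)
$k{\left(I{\left(-1 \right)} \right)} - 2619 = \left(\frac{21}{5} - 3 \cdot 5^{2} - 27\right) - 2619 = \left(\frac{21}{5} - 75 - 27\right) - 2619 = - \frac{489}{5} - 2619 = - \frac{13584}{5}$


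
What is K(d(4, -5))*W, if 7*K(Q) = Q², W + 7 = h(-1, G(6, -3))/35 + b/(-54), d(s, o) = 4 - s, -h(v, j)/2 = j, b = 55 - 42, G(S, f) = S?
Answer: 0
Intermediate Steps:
b = 13
h(v, j) = -2*j
W = -14333/1890 (W = -7 + (-2*6/35 + 13/(-54)) = -7 + (-12*1/35 + 13*(-1/54)) = -7 + (-12/35 - 13/54) = -7 - 1103/1890 = -14333/1890 ≈ -7.5836)
K(Q) = Q²/7
K(d(4, -5))*W = ((4 - 1*4)²/7)*(-14333/1890) = ((4 - 4)²/7)*(-14333/1890) = ((⅐)*0²)*(-14333/1890) = ((⅐)*0)*(-14333/1890) = 0*(-14333/1890) = 0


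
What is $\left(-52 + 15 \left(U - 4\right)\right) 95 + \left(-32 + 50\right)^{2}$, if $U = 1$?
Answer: $-8891$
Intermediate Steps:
$\left(-52 + 15 \left(U - 4\right)\right) 95 + \left(-32 + 50\right)^{2} = \left(-52 + 15 \left(1 - 4\right)\right) 95 + \left(-32 + 50\right)^{2} = \left(-52 + 15 \left(1 - 4\right)\right) 95 + 18^{2} = \left(-52 + 15 \left(-3\right)\right) 95 + 324 = \left(-52 - 45\right) 95 + 324 = \left(-97\right) 95 + 324 = -9215 + 324 = -8891$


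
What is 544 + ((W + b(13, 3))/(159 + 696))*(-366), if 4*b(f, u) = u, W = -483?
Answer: 142583/190 ≈ 750.44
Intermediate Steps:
b(f, u) = u/4
544 + ((W + b(13, 3))/(159 + 696))*(-366) = 544 + ((-483 + (¼)*3)/(159 + 696))*(-366) = 544 + ((-483 + ¾)/855)*(-366) = 544 - 1929/4*1/855*(-366) = 544 - 643/1140*(-366) = 544 + 39223/190 = 142583/190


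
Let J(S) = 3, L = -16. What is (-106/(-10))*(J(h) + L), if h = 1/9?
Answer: -689/5 ≈ -137.80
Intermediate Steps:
h = 1/9 ≈ 0.11111
(-106/(-10))*(J(h) + L) = (-106/(-10))*(3 - 16) = -106*(-1/10)*(-13) = (53/5)*(-13) = -689/5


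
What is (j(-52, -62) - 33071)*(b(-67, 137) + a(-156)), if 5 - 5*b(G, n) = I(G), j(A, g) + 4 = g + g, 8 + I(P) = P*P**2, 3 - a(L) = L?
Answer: -10011855629/5 ≈ -2.0024e+9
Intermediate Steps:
a(L) = 3 - L
I(P) = -8 + P**3 (I(P) = -8 + P*P**2 = -8 + P**3)
j(A, g) = -4 + 2*g (j(A, g) = -4 + (g + g) = -4 + 2*g)
b(G, n) = 13/5 - G**3/5 (b(G, n) = 1 - (-8 + G**3)/5 = 1 + (8/5 - G**3/5) = 13/5 - G**3/5)
(j(-52, -62) - 33071)*(b(-67, 137) + a(-156)) = ((-4 + 2*(-62)) - 33071)*((13/5 - 1/5*(-67)**3) + (3 - 1*(-156))) = ((-4 - 124) - 33071)*((13/5 - 1/5*(-300763)) + (3 + 156)) = (-128 - 33071)*((13/5 + 300763/5) + 159) = -33199*(300776/5 + 159) = -33199*301571/5 = -10011855629/5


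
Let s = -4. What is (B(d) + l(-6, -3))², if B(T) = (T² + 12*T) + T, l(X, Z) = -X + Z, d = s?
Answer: 1089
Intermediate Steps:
d = -4
l(X, Z) = Z - X
B(T) = T² + 13*T
(B(d) + l(-6, -3))² = (-4*(13 - 4) + (-3 - 1*(-6)))² = (-4*9 + (-3 + 6))² = (-36 + 3)² = (-33)² = 1089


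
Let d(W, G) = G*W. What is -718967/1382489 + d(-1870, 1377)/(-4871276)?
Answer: 28804329109/3367242742982 ≈ 0.0085543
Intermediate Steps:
-718967/1382489 + d(-1870, 1377)/(-4871276) = -718967/1382489 + (1377*(-1870))/(-4871276) = -718967*1/1382489 - 2574990*(-1/4871276) = -718967/1382489 + 1287495/2435638 = 28804329109/3367242742982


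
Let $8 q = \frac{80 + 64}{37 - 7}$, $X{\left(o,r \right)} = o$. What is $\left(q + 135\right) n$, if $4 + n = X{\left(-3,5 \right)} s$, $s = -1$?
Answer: $- \frac{678}{5} \approx -135.6$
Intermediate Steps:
$q = \frac{3}{5}$ ($q = \frac{\left(80 + 64\right) \frac{1}{37 - 7}}{8} = \frac{144 \cdot \frac{1}{30}}{8} = \frac{1}{8} \cdot \frac{24}{5} = \frac{3}{5} \approx 0.6$)
$n = -1$ ($n = -4 - -3 = -4 + 3 = -1$)
$\left(q + 135\right) n = \left(\frac{3}{5} + 135\right) \left(-1\right) = \frac{678}{5} \left(-1\right) = - \frac{678}{5}$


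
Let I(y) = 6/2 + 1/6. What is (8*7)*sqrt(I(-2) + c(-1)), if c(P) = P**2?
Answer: 140*sqrt(6)/3 ≈ 114.31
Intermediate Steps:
I(y) = 19/6 (I(y) = 6*(1/2) + 1*(1/6) = 3 + 1/6 = 19/6)
(8*7)*sqrt(I(-2) + c(-1)) = (8*7)*sqrt(19/6 + (-1)**2) = 56*sqrt(19/6 + 1) = 56*sqrt(25/6) = 56*(5*sqrt(6)/6) = 140*sqrt(6)/3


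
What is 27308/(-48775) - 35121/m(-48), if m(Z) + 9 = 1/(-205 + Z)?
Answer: 433333566451/111109450 ≈ 3900.1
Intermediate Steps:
m(Z) = -9 + 1/(-205 + Z)
27308/(-48775) - 35121/m(-48) = 27308/(-48775) - 35121*(-205 - 48)/(1846 - 9*(-48)) = 27308*(-1/48775) - 35121*(-253/(1846 + 432)) = -27308/48775 - 35121/((-1/253*2278)) = -27308/48775 - 35121/(-2278/253) = -27308/48775 - 35121*(-253/2278) = -27308/48775 + 8885613/2278 = 433333566451/111109450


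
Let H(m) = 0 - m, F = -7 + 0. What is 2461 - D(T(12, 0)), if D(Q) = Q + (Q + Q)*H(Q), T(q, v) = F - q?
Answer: 3202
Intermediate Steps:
F = -7
H(m) = -m
T(q, v) = -7 - q
D(Q) = Q - 2*Q**2 (D(Q) = Q + (Q + Q)*(-Q) = Q + (2*Q)*(-Q) = Q - 2*Q**2)
2461 - D(T(12, 0)) = 2461 - (-7 - 1*12)*(1 - 2*(-7 - 1*12)) = 2461 - (-7 - 12)*(1 - 2*(-7 - 12)) = 2461 - (-19)*(1 - 2*(-19)) = 2461 - (-19)*(1 + 38) = 2461 - (-19)*39 = 2461 - 1*(-741) = 2461 + 741 = 3202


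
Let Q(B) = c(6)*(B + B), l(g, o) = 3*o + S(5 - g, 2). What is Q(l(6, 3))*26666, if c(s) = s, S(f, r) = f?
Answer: 2559936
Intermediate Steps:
l(g, o) = 5 - g + 3*o (l(g, o) = 3*o + (5 - g) = 5 - g + 3*o)
Q(B) = 12*B (Q(B) = 6*(B + B) = 6*(2*B) = 12*B)
Q(l(6, 3))*26666 = (12*(5 - 1*6 + 3*3))*26666 = (12*(5 - 6 + 9))*26666 = (12*8)*26666 = 96*26666 = 2559936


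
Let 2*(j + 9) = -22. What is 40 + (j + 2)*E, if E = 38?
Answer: -644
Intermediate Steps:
j = -20 (j = -9 + (½)*(-22) = -9 - 11 = -20)
40 + (j + 2)*E = 40 + (-20 + 2)*38 = 40 - 18*38 = 40 - 684 = -644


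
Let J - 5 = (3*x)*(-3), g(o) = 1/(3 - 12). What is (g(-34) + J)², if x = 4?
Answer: 78400/81 ≈ 967.90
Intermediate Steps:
g(o) = -⅑ (g(o) = 1/(-9) = -⅑)
J = -31 (J = 5 + (3*4)*(-3) = 5 + 12*(-3) = 5 - 36 = -31)
(g(-34) + J)² = (-⅑ - 31)² = (-280/9)² = 78400/81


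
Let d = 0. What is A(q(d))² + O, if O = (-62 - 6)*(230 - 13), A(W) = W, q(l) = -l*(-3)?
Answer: -14756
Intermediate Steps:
q(l) = 3*l
O = -14756 (O = -68*217 = -14756)
A(q(d))² + O = (3*0)² - 14756 = 0² - 14756 = 0 - 14756 = -14756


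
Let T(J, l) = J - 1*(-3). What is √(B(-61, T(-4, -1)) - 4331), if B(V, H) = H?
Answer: 38*I*√3 ≈ 65.818*I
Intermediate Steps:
T(J, l) = 3 + J (T(J, l) = J + 3 = 3 + J)
√(B(-61, T(-4, -1)) - 4331) = √((3 - 4) - 4331) = √(-1 - 4331) = √(-4332) = 38*I*√3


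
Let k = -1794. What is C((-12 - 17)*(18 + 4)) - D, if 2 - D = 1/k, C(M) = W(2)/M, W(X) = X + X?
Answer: -1148479/572286 ≈ -2.0068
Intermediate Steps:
W(X) = 2*X
C(M) = 4/M (C(M) = (2*2)/M = 4/M)
D = 3589/1794 (D = 2 - 1/(-1794) = 2 - 1*(-1/1794) = 2 + 1/1794 = 3589/1794 ≈ 2.0006)
C((-12 - 17)*(18 + 4)) - D = 4/(((-12 - 17)*(18 + 4))) - 1*3589/1794 = 4/((-29*22)) - 3589/1794 = 4/(-638) - 3589/1794 = 4*(-1/638) - 3589/1794 = -2/319 - 3589/1794 = -1148479/572286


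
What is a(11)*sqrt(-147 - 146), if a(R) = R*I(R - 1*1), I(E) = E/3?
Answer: 110*I*sqrt(293)/3 ≈ 627.63*I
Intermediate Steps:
I(E) = E/3 (I(E) = E*(1/3) = E/3)
a(R) = R*(-1/3 + R/3) (a(R) = R*((R - 1*1)/3) = R*((R - 1)/3) = R*((-1 + R)/3) = R*(-1/3 + R/3))
a(11)*sqrt(-147 - 146) = ((1/3)*11*(-1 + 11))*sqrt(-147 - 146) = ((1/3)*11*10)*sqrt(-293) = 110*(I*sqrt(293))/3 = 110*I*sqrt(293)/3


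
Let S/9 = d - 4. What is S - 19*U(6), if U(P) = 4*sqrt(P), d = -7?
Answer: -99 - 76*sqrt(6) ≈ -285.16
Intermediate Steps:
S = -99 (S = 9*(-7 - 4) = 9*(-11) = -99)
S - 19*U(6) = -99 - 76*sqrt(6)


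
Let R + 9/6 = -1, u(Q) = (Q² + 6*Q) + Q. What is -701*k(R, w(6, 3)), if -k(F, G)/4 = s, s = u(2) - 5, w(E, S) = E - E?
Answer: 36452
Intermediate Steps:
w(E, S) = 0
u(Q) = Q² + 7*Q
R = -5/2 (R = -3/2 - 1 = -5/2 ≈ -2.5000)
s = 13 (s = 2*(7 + 2) - 5 = 2*9 - 5 = 18 - 5 = 13)
k(F, G) = -52 (k(F, G) = -4*13 = -52)
-701*k(R, w(6, 3)) = -701*(-52) = 36452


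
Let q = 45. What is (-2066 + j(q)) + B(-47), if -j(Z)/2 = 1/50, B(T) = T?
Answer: -52826/25 ≈ -2113.0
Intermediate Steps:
j(Z) = -1/25 (j(Z) = -2/50 = -2*1/50 = -1/25)
(-2066 + j(q)) + B(-47) = (-2066 - 1/25) - 47 = -51651/25 - 47 = -52826/25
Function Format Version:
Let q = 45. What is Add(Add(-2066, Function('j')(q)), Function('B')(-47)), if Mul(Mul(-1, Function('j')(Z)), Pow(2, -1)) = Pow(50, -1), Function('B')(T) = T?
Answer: Rational(-52826, 25) ≈ -2113.0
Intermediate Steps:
Function('j')(Z) = Rational(-1, 25) (Function('j')(Z) = Mul(-2, Pow(50, -1)) = Mul(-2, Rational(1, 50)) = Rational(-1, 25))
Add(Add(-2066, Function('j')(q)), Function('B')(-47)) = Add(Add(-2066, Rational(-1, 25)), -47) = Add(Rational(-51651, 25), -47) = Rational(-52826, 25)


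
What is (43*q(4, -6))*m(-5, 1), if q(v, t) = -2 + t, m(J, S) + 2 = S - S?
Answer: 688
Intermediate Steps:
m(J, S) = -2 (m(J, S) = -2 + (S - S) = -2 + 0 = -2)
(43*q(4, -6))*m(-5, 1) = (43*(-2 - 6))*(-2) = (43*(-8))*(-2) = -344*(-2) = 688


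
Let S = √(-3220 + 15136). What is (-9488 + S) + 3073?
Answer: -6415 + 6*√331 ≈ -6305.8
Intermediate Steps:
S = 6*√331 (S = √11916 = 6*√331 ≈ 109.16)
(-9488 + S) + 3073 = (-9488 + 6*√331) + 3073 = -6415 + 6*√331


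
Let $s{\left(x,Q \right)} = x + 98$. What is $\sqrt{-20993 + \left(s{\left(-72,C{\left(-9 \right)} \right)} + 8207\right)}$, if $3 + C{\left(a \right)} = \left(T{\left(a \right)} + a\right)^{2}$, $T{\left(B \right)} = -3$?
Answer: $2 i \sqrt{3190} \approx 112.96 i$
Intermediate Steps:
$C{\left(a \right)} = -3 + \left(-3 + a\right)^{2}$
$s{\left(x,Q \right)} = 98 + x$
$\sqrt{-20993 + \left(s{\left(-72,C{\left(-9 \right)} \right)} + 8207\right)} = \sqrt{-20993 + \left(\left(98 - 72\right) + 8207\right)} = \sqrt{-20993 + \left(26 + 8207\right)} = \sqrt{-20993 + 8233} = \sqrt{-12760} = 2 i \sqrt{3190}$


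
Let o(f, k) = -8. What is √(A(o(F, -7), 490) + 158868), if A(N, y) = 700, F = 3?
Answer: 4*√9973 ≈ 399.46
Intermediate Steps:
√(A(o(F, -7), 490) + 158868) = √(700 + 158868) = √159568 = 4*√9973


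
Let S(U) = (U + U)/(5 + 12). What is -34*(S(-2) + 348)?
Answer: -11824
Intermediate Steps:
S(U) = 2*U/17 (S(U) = (2*U)/17 = (2*U)*(1/17) = 2*U/17)
-34*(S(-2) + 348) = -34*((2/17)*(-2) + 348) = -34*(-4/17 + 348) = -34*5912/17 = -11824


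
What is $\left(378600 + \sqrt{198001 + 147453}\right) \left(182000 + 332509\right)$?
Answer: $194793107400 + 514509 \sqrt{345454} \approx 1.951 \cdot 10^{11}$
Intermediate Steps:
$\left(378600 + \sqrt{198001 + 147453}\right) \left(182000 + 332509\right) = \left(378600 + \sqrt{345454}\right) 514509 = 194793107400 + 514509 \sqrt{345454}$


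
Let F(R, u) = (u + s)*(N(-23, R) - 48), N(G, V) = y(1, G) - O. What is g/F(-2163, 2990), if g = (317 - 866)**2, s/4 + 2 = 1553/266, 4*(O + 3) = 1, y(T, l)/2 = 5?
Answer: -13362111/4696616 ≈ -2.8451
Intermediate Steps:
y(T, l) = 10 (y(T, l) = 2*5 = 10)
O = -11/4 (O = -3 + (1/4)*1 = -3 + 1/4 = -11/4 ≈ -2.7500)
s = 2042/133 (s = -8 + 4*(1553/266) = -8 + 3106/133 = 2042/133 ≈ 15.353)
g = 301401 (g = (-549)**2 = 301401)
N(G, V) = 51/4 (N(G, V) = 10 - 1*(-11/4) = 10 + 11/4 = 51/4)
F(R, u) = -143961/266 - 141*u/4 (F(R, u) = (u + 2042/133)*(51/4 - 48) = (2042/133 + u)*(-141/4) = -143961/266 - 141*u/4)
g/F(-2163, 2990) = 301401/(-143961/266 - 141/4*2990) = 301401/(-143961/266 - 210795/2) = 301401/(-14089848/133) = 301401*(-133/14089848) = -13362111/4696616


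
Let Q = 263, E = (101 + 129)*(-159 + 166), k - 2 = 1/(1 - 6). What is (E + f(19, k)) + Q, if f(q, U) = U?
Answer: 9374/5 ≈ 1874.8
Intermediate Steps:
k = 9/5 (k = 2 + 1/(1 - 6) = 2 + 1/(-5) = 2 - ⅕ = 9/5 ≈ 1.8000)
E = 1610 (E = 230*7 = 1610)
(E + f(19, k)) + Q = (1610 + 9/5) + 263 = 8059/5 + 263 = 9374/5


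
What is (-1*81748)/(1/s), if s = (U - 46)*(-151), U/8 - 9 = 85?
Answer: 8714827288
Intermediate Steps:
U = 752 (U = 72 + 8*85 = 72 + 680 = 752)
s = -106606 (s = (752 - 46)*(-151) = 706*(-151) = -106606)
(-1*81748)/(1/s) = (-1*81748)/(1/(-106606)) = -81748/(-1/106606) = -81748*(-106606) = 8714827288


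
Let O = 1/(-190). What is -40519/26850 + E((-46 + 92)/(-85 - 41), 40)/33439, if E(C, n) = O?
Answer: -12871692332/8529452925 ≈ -1.5091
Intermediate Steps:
O = -1/190 ≈ -0.0052632
E(C, n) = -1/190
-40519/26850 + E((-46 + 92)/(-85 - 41), 40)/33439 = -40519/26850 - 1/190/33439 = -40519*1/26850 - 1/190*1/33439 = -40519/26850 - 1/6353410 = -12871692332/8529452925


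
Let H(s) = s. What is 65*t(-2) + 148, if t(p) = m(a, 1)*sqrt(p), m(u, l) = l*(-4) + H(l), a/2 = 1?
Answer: 148 - 195*I*sqrt(2) ≈ 148.0 - 275.77*I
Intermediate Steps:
a = 2 (a = 2*1 = 2)
m(u, l) = -3*l (m(u, l) = l*(-4) + l = -4*l + l = -3*l)
t(p) = -3*sqrt(p) (t(p) = (-3*1)*sqrt(p) = -3*sqrt(p))
65*t(-2) + 148 = 65*(-3*I*sqrt(2)) + 148 = -195*I*sqrt(2) + 148 = 148 - 195*I*sqrt(2)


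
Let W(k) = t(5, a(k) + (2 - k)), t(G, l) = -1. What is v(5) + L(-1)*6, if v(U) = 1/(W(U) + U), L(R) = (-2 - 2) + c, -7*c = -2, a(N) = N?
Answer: -617/28 ≈ -22.036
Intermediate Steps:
c = 2/7 (c = -⅐*(-2) = 2/7 ≈ 0.28571)
L(R) = -26/7 (L(R) = (-2 - 2) + 2/7 = -4 + 2/7 = -26/7)
W(k) = -1
v(U) = 1/(-1 + U)
v(5) + L(-1)*6 = 1/(-1 + 5) - 26/7*6 = 1/4 - 156/7 = ¼ - 156/7 = -617/28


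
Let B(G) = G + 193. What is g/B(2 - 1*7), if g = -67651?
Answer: -67651/188 ≈ -359.85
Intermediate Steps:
B(G) = 193 + G
g/B(2 - 1*7) = -67651/(193 + (2 - 1*7)) = -67651/(193 + (2 - 7)) = -67651/(193 - 5) = -67651/188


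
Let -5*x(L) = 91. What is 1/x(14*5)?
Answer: -5/91 ≈ -0.054945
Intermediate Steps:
x(L) = -91/5 (x(L) = -⅕*91 = -91/5)
1/x(14*5) = 1/(-91/5) = -5/91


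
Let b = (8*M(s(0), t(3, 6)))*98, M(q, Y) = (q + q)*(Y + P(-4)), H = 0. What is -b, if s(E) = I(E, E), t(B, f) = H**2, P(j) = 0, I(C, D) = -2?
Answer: 0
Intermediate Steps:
t(B, f) = 0 (t(B, f) = 0**2 = 0)
s(E) = -2
M(q, Y) = 2*Y*q (M(q, Y) = (q + q)*(Y + 0) = (2*q)*Y = 2*Y*q)
b = 0 (b = (8*(2*0*(-2)))*98 = (8*0)*98 = 0*98 = 0)
-b = -1*0 = 0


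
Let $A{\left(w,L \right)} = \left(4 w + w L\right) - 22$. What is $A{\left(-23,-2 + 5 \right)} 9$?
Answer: $-1647$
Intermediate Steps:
$A{\left(w,L \right)} = -22 + 4 w + L w$ ($A{\left(w,L \right)} = \left(4 w + L w\right) - 22 = -22 + 4 w + L w$)
$A{\left(-23,-2 + 5 \right)} 9 = \left(-22 + 4 \left(-23\right) + \left(-2 + 5\right) \left(-23\right)\right) 9 = \left(-22 - 92 + 3 \left(-23\right)\right) 9 = \left(-22 - 92 - 69\right) 9 = \left(-183\right) 9 = -1647$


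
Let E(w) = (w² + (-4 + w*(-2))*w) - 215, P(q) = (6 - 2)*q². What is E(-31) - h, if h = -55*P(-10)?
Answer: 20948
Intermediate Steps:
P(q) = 4*q²
E(w) = -215 + w² + w*(-4 - 2*w) (E(w) = (w² + (-4 - 2*w)*w) - 215 = (w² + w*(-4 - 2*w)) - 215 = -215 + w² + w*(-4 - 2*w))
h = -22000 (h = -220*(-10)² = -220*100 = -55*400 = -22000)
E(-31) - h = (-215 - 1*(-31)² - 4*(-31)) - 1*(-22000) = (-215 - 1*961 + 124) + 22000 = (-215 - 961 + 124) + 22000 = -1052 + 22000 = 20948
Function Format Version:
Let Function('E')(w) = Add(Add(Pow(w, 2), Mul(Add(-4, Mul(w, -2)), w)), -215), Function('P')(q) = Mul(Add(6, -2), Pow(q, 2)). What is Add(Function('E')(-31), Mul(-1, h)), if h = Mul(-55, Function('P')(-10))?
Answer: 20948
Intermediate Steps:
Function('P')(q) = Mul(4, Pow(q, 2))
Function('E')(w) = Add(-215, Pow(w, 2), Mul(w, Add(-4, Mul(-2, w)))) (Function('E')(w) = Add(Add(Pow(w, 2), Mul(Add(-4, Mul(-2, w)), w)), -215) = Add(Add(Pow(w, 2), Mul(w, Add(-4, Mul(-2, w)))), -215) = Add(-215, Pow(w, 2), Mul(w, Add(-4, Mul(-2, w)))))
h = -22000 (h = Mul(-55, Mul(4, Pow(-10, 2))) = Mul(-55, Mul(4, 100)) = Mul(-55, 400) = -22000)
Add(Function('E')(-31), Mul(-1, h)) = Add(Add(-215, Mul(-1, Pow(-31, 2)), Mul(-4, -31)), Mul(-1, -22000)) = Add(Add(-215, Mul(-1, 961), 124), 22000) = Add(Add(-215, -961, 124), 22000) = Add(-1052, 22000) = 20948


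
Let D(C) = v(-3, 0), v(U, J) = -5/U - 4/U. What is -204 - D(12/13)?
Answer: -207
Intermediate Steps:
v(U, J) = -9/U
D(C) = 3 (D(C) = -9/(-3) = -9*(-⅓) = 3)
-204 - D(12/13) = -204 - 1*3 = -204 - 3 = -207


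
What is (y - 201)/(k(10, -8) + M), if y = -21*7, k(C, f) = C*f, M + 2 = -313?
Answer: 348/395 ≈ 0.88101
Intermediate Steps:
M = -315 (M = -2 - 313 = -315)
y = -147
(y - 201)/(k(10, -8) + M) = (-147 - 201)/(10*(-8) - 315) = -348/(-80 - 315) = -348/(-395) = -348*(-1/395) = 348/395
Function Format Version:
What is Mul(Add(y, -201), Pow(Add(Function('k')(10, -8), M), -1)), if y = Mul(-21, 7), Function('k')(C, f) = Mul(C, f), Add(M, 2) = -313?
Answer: Rational(348, 395) ≈ 0.88101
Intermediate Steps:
M = -315 (M = Add(-2, -313) = -315)
y = -147
Mul(Add(y, -201), Pow(Add(Function('k')(10, -8), M), -1)) = Mul(Add(-147, -201), Pow(Add(Mul(10, -8), -315), -1)) = Mul(-348, Pow(Add(-80, -315), -1)) = Mul(-348, Pow(-395, -1)) = Mul(-348, Rational(-1, 395)) = Rational(348, 395)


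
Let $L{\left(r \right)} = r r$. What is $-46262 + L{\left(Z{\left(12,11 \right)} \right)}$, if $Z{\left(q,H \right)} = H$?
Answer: $-46141$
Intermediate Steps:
$L{\left(r \right)} = r^{2}$
$-46262 + L{\left(Z{\left(12,11 \right)} \right)} = -46262 + 11^{2} = -46262 + 121 = -46141$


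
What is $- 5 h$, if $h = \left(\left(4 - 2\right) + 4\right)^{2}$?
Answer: $-180$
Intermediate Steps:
$h = 36$ ($h = \left(2 + 4\right)^{2} = 6^{2} = 36$)
$- 5 h = \left(-5\right) 36 = -180$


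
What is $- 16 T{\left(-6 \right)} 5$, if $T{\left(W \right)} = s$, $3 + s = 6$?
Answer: $-240$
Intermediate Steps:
$s = 3$ ($s = -3 + 6 = 3$)
$T{\left(W \right)} = 3$
$- 16 T{\left(-6 \right)} 5 = \left(-16\right) 3 \cdot 5 = \left(-48\right) 5 = -240$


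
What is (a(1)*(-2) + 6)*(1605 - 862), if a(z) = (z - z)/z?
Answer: 4458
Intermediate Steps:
a(z) = 0 (a(z) = 0/z = 0)
(a(1)*(-2) + 6)*(1605 - 862) = (0*(-2) + 6)*(1605 - 862) = (0 + 6)*743 = 6*743 = 4458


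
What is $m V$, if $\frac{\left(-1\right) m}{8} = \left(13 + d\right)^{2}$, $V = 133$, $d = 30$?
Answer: $-1967336$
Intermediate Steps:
$m = -14792$ ($m = - 8 \left(13 + 30\right)^{2} = - 8 \cdot 43^{2} = \left(-8\right) 1849 = -14792$)
$m V = \left(-14792\right) 133 = -1967336$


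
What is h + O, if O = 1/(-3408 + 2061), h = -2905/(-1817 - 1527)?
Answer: 3909691/4504368 ≈ 0.86798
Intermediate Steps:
h = 2905/3344 (h = -2905/(-3344) = -2905*(-1/3344) = 2905/3344 ≈ 0.86872)
O = -1/1347 (O = 1/(-1347) = -1/1347 ≈ -0.00074239)
h + O = 2905/3344 - 1/1347 = 3909691/4504368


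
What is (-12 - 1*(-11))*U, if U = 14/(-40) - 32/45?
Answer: 191/180 ≈ 1.0611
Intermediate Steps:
U = -191/180 (U = 14*(-1/40) - 32*1/45 = -7/20 - 32/45 = -191/180 ≈ -1.0611)
(-12 - 1*(-11))*U = (-12 - 1*(-11))*(-191/180) = (-12 + 11)*(-191/180) = -1*(-191/180) = 191/180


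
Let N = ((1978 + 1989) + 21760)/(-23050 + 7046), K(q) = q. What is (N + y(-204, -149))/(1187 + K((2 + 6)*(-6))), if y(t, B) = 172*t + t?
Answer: -564838895/18228556 ≈ -30.986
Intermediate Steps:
N = -25727/16004 (N = (3967 + 21760)/(-16004) = 25727*(-1/16004) = -25727/16004 ≈ -1.6075)
y(t, B) = 173*t
(N + y(-204, -149))/(1187 + K((2 + 6)*(-6))) = (-25727/16004 + 173*(-204))/(1187 + (2 + 6)*(-6)) = (-25727/16004 - 35292)/(1187 + 8*(-6)) = -564838895/(16004*(1187 - 48)) = -564838895/16004/1139 = -564838895/16004*1/1139 = -564838895/18228556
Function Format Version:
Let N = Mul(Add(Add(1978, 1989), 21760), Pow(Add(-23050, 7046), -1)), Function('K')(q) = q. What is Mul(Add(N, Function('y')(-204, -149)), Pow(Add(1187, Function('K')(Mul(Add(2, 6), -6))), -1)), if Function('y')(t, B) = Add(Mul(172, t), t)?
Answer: Rational(-564838895, 18228556) ≈ -30.986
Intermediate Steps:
N = Rational(-25727, 16004) (N = Mul(Add(3967, 21760), Pow(-16004, -1)) = Mul(25727, Rational(-1, 16004)) = Rational(-25727, 16004) ≈ -1.6075)
Function('y')(t, B) = Mul(173, t)
Mul(Add(N, Function('y')(-204, -149)), Pow(Add(1187, Function('K')(Mul(Add(2, 6), -6))), -1)) = Mul(Add(Rational(-25727, 16004), Mul(173, -204)), Pow(Add(1187, Mul(Add(2, 6), -6)), -1)) = Mul(Add(Rational(-25727, 16004), -35292), Pow(Add(1187, Mul(8, -6)), -1)) = Mul(Rational(-564838895, 16004), Pow(Add(1187, -48), -1)) = Mul(Rational(-564838895, 16004), Pow(1139, -1)) = Mul(Rational(-564838895, 16004), Rational(1, 1139)) = Rational(-564838895, 18228556)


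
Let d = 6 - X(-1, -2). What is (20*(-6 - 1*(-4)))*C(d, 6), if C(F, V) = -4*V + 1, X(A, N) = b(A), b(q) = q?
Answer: 920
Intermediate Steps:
X(A, N) = A
d = 7 (d = 6 - 1*(-1) = 6 + 1 = 7)
C(F, V) = 1 - 4*V
(20*(-6 - 1*(-4)))*C(d, 6) = (20*(-6 - 1*(-4)))*(1 - 4*6) = (20*(-6 + 4))*(1 - 24) = (20*(-2))*(-23) = -40*(-23) = 920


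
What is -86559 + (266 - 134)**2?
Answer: -69135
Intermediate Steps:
-86559 + (266 - 134)**2 = -86559 + 132**2 = -86559 + 17424 = -69135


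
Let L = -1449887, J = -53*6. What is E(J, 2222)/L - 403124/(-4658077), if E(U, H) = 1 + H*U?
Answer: 49061495757/85489687181 ≈ 0.57389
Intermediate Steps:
J = -318
E(J, 2222)/L - 403124/(-4658077) = (1 + 2222*(-318))/(-1449887) - 403124/(-4658077) = (1 - 706596)*(-1/1449887) - 403124*(-1/4658077) = -706595*(-1/1449887) + 403124/4658077 = 706595/1449887 + 403124/4658077 = 49061495757/85489687181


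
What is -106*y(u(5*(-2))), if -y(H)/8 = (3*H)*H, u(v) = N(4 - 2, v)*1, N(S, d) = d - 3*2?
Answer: 651264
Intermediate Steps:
N(S, d) = -6 + d (N(S, d) = d - 6 = -6 + d)
u(v) = -6 + v (u(v) = (-6 + v)*1 = -6 + v)
y(H) = -24*H² (y(H) = -8*3*H*H = -24*H²)
-106*y(u(5*(-2))) = -(-2544)*(-6 + 5*(-2))² = -(-2544)*(-6 - 10)² = -(-2544)*(-16)² = -(-2544)*256 = -106*(-6144) = 651264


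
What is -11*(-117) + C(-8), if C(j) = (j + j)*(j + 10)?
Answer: 1255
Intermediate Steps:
C(j) = 2*j*(10 + j) (C(j) = (2*j)*(10 + j) = 2*j*(10 + j))
-11*(-117) + C(-8) = -11*(-117) + 2*(-8)*(10 - 8) = 1287 + 2*(-8)*2 = 1287 - 32 = 1255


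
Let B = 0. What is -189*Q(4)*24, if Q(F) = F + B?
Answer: -18144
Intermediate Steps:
Q(F) = F (Q(F) = F + 0 = F)
-189*Q(4)*24 = -756*24 = -189*96 = -18144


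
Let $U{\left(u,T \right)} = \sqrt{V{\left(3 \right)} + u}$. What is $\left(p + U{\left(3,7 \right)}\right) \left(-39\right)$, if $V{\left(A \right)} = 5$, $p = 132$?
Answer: $-5148 - 78 \sqrt{2} \approx -5258.3$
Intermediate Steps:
$U{\left(u,T \right)} = \sqrt{5 + u}$
$\left(p + U{\left(3,7 \right)}\right) \left(-39\right) = \left(132 + \sqrt{5 + 3}\right) \left(-39\right) = \left(132 + \sqrt{8}\right) \left(-39\right) = \left(132 + 2 \sqrt{2}\right) \left(-39\right) = -5148 - 78 \sqrt{2}$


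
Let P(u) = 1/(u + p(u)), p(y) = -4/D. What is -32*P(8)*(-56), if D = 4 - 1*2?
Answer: 896/3 ≈ 298.67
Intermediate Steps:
D = 2 (D = 4 - 2 = 2)
p(y) = -2 (p(y) = -4/2 = -4*½ = -2)
P(u) = 1/(-2 + u) (P(u) = 1/(u - 2) = 1/(-2 + u))
-32*P(8)*(-56) = -32/(-2 + 8)*(-56) = -32/6*(-56) = -32*⅙*(-56) = -16/3*(-56) = 896/3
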